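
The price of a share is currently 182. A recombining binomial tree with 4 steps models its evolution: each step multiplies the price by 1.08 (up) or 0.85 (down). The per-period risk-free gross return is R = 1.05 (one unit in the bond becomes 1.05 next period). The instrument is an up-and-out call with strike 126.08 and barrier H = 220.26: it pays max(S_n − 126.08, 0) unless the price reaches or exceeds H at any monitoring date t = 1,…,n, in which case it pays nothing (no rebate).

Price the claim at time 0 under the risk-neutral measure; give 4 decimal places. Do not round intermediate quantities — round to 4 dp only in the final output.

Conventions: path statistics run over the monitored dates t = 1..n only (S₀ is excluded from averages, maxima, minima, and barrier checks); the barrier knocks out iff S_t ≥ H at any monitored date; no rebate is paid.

price = 16.2958

No-arbitrage gives p* = (R−d)/(u−d) = 0.8696: enumerate every path, weight its payoff by its p*-probability, and discount by R^4.
Enumerate all 2^4 = 16 price paths (U = up ×1.08, D = down ×0.85); each path with k up-moves has probability p*^k·(1−p*)^(4−k).
DDDD: M=154.7000, payoff=0.0000, prob=0.000289
UDDD: M=196.5600, payoff=0.0000, prob=0.001930
DUDD: M=167.0760, payoff=0.0000, prob=0.001930
UUDD: M=212.2848, payoff=27.2958, prob=0.012864
DDUD: M=154.7000, payoff=0.0000, prob=0.001930
UDUD: M=196.5600, payoff=27.2958, prob=0.012864
DUUD: M=180.4421, payoff=27.2958, prob=0.012864
UUUD: M=229.2676, payoff=0.0000, prob=0.085763
DDDU: M=154.7000, payoff=0.0000, prob=0.001930
UDDU: M=196.5600, payoff=27.2958, prob=0.012864
DUDU: M=167.0760, payoff=27.2958, prob=0.012864
UUDU: M=212.2848, payoff=68.7974, prob=0.085763
DDUU: M=154.7000, payoff=27.2958, prob=0.012864
UDUU: M=196.5600, payoff=68.7974, prob=0.085763
DUUU: M=194.8774, payoff=68.7974, prob=0.085763
UUUU: M=247.6090, payoff=0.0000, prob=0.571753
Price = Σ prob·payoff / R^4 = 19.807693 / 1.215506 = 16.2958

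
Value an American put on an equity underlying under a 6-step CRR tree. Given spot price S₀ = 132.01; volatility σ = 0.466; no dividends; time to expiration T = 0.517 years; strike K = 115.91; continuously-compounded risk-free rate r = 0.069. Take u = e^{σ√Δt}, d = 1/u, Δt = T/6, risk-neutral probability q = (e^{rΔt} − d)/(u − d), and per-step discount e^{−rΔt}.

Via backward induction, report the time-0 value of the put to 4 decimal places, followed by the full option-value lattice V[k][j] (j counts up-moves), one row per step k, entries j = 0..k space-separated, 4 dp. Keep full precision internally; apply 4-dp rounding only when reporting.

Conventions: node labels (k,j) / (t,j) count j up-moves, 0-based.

Δt=0.08617, u=1.14659, d=0.87215, q=0.48758, disc=e^(-rΔt)=0.99407
k=6 terminal: V=max(K-S,0) → 57.8118 39.5304 15.4965 0.0000 0.0000 0.0000 0.0000
k=5: j=0 S=66.6147 intr=49.2953 cont=48.6082 V=49.2953[EX]; j=1 S=87.5760 intr=28.3340 cont=27.6469 V=28.3340[EX]; j=2 S=115.1329 intr=0.7771 cont=7.8936 V=7.8936[hold]; j=3 S=151.3611 intr=0.0000 cont=0.0000 V=0.0000[hold]; j=4 S=198.9889 intr=0.0000 cont=0.0000 V=0.0000[hold]; j=5 S=261.6034 intr=0.0000 cont=0.0000 V=0.0000[hold]
k=4: j=0 S=76.3796 intr=39.5304 cont=38.8433 V=39.5304[EX]; j=1 S=100.4135 intr=15.4965 cont=18.2587 V=18.2587[hold]; j=2 S=132.0100 intr=0.0000 cont=4.0208 V=4.0208[hold]; j=3 S=173.5487 intr=0.0000 cont=0.0000 V=0.0000[hold]; j=4 S=228.1582 intr=0.0000 cont=0.0000 V=0.0000[hold]
k=3: j=0 S=87.5760 intr=28.3340 cont=28.9858 V=28.9858[hold]; j=1 S=115.1329 intr=0.7771 cont=11.2494 V=11.2494[hold]; j=2 S=151.3611 intr=0.0000 cont=2.0481 V=2.0481[hold]; j=3 S=198.9889 intr=0.0000 cont=0.0000 V=0.0000[hold]
k=2: j=0 S=100.4135 intr=15.4965 cont=20.2172 V=20.2172[hold]; j=1 S=132.0100 intr=0.0000 cont=6.7229 V=6.7229[hold]; j=2 S=173.5487 intr=0.0000 cont=1.0433 V=1.0433[hold]
k=1: j=0 S=115.1329 intr=0.7771 cont=13.5568 V=13.5568[hold]; j=1 S=151.3611 intr=0.0000 cont=3.9302 V=3.9302[hold]
k=0: j=0 S=132.0100 intr=0.0000 cont=8.8105 V=8.8105[hold]

price = 8.8105
tree:
8.8105
13.5568 3.9302
20.2172 6.7229 1.0433
28.9858 11.2494 2.0481 0.0000
39.5304 18.2587 4.0208 0.0000 0.0000
49.2953 28.3340 7.8936 0.0000 0.0000 0.0000
57.8118 39.5304 15.4965 0.0000 0.0000 0.0000 0.0000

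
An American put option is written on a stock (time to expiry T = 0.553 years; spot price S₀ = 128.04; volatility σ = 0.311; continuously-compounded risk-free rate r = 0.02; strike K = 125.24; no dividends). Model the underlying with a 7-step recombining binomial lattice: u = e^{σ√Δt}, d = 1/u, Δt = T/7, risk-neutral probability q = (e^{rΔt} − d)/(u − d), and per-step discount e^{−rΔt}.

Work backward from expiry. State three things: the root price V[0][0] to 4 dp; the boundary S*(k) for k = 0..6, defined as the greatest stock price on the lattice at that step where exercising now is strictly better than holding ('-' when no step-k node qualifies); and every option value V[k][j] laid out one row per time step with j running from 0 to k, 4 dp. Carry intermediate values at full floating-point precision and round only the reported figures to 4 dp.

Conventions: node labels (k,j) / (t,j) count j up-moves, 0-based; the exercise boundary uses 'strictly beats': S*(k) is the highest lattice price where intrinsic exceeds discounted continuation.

params: Δt=0.07900 u=1.09135 d=0.91630 q=0.48719 e^(-rΔt)=0.99842
t_7 payoffs: 55.8006 42.5350 26.7352 7.9171 0.0000 0.0000 0.0000 0.0000
t_6: node(6,0) S=75.7825 payoff=49.4575 vs cont=49.2598 → 49.4575 [stop]  node(6,1) S=90.2598 payoff=34.9802 vs cont=34.7825 → 34.9802 [stop]  node(6,2) S=107.5029 payoff=17.7371 vs cont=17.5394 → 17.7371 [stop]  node(6,3) S=128.0400 payoff=0.0000 vs cont=4.0535 → 4.0535 [wait]  node(6,4) S=152.5005 payoff=0.0000 vs cont=0.0000 → 0.0000 [wait]  node(6,5) S=181.6339 payoff=0.0000 vs cont=0.0000 → 0.0000 [wait]  node(6,6) S=216.3328 payoff=0.0000 vs cont=0.0000 → 0.0000 [wait]  ⇒ S*(6)=107.5029
t_5: node(5,0) S=82.7050 payoff=42.5350 vs cont=42.3373 → 42.5350 [stop]  node(5,1) S=98.5048 payoff=26.7352 vs cont=26.5375 → 26.7352 [stop]  node(5,2) S=117.3229 payoff=7.9171 vs cont=11.0531 → 11.0531 [wait]  node(5,3) S=139.7361 payoff=0.0000 vs cont=2.0754 → 2.0754 [wait]  node(5,4) S=166.4309 payoff=0.0000 vs cont=0.0000 → 0.0000 [wait]  node(5,5) S=198.2256 payoff=0.0000 vs cont=0.0000 → 0.0000 [wait]  ⇒ S*(5)=98.5048
t_4: node(4,0) S=90.2598 payoff=34.9802 vs cont=34.7825 → 34.9802 [stop]  node(4,1) S=107.5029 payoff=17.7371 vs cont=19.0648 → 19.0648 [wait]  node(4,2) S=128.0400 payoff=0.0000 vs cont=6.6687 → 6.6687 [wait]  node(4,3) S=152.5005 payoff=0.0000 vs cont=1.0626 → 1.0626 [wait]  node(4,4) S=181.6339 payoff=0.0000 vs cont=0.0000 → 0.0000 [wait]  ⇒ S*(4)=90.2598
t_3: node(3,0) S=98.5048 payoff=26.7352 vs cont=27.1833 → 27.1833 [wait]  node(3,1) S=117.3229 payoff=7.9171 vs cont=13.0049 → 13.0049 [wait]  node(3,2) S=139.7361 payoff=0.0000 vs cont=3.9312 → 3.9312 [wait]  node(3,3) S=166.4309 payoff=0.0000 vs cont=0.5440 → 0.5440 [wait]  ⇒ S*(3)=-
t_2: node(2,0) S=107.5029 payoff=17.7371 vs cont=20.2437 → 20.2437 [wait]  node(2,1) S=128.0400 payoff=0.0000 vs cont=8.5707 → 8.5707 [wait]  node(2,2) S=152.5005 payoff=0.0000 vs cont=2.2774 → 2.2774 [wait]  ⇒ S*(2)=-
t_1: node(1,0) S=117.3229 payoff=7.9171 vs cont=14.5337 → 14.5337 [wait]  node(1,1) S=139.7361 payoff=0.0000 vs cont=5.4960 → 5.4960 [wait]  ⇒ S*(1)=-
t_0: node(0,0) S=128.0400 payoff=0.0000 vs cont=10.1146 → 10.1146 [wait]  ⇒ S*(0)=-

price = 10.1146
boundary = - - - - 90.2598 98.5048 107.5029
tree:
10.1146
14.5337 5.4960
20.2437 8.5707 2.2774
27.1833 13.0049 3.9312 0.5440
34.9802 19.0648 6.6687 1.0626 0.0000
42.5350 26.7352 11.0531 2.0754 0.0000 0.0000
49.4575 34.9802 17.7371 4.0535 0.0000 0.0000 0.0000
55.8006 42.5350 26.7352 7.9171 0.0000 0.0000 0.0000 0.0000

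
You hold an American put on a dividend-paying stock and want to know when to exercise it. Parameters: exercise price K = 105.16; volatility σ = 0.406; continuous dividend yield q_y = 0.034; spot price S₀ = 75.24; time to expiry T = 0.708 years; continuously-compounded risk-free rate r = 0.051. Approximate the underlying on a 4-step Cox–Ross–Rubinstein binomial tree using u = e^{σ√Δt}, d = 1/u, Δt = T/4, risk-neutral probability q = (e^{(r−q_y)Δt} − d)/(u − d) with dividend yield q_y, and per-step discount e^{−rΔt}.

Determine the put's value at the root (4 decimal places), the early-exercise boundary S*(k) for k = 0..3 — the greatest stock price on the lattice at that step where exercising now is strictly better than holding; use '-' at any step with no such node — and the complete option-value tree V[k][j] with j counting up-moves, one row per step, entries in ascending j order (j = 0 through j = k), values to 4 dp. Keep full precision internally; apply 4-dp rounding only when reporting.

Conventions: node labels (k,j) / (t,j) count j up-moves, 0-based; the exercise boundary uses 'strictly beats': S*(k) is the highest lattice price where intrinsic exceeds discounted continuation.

Δt=0.17700  u=1.18627  d=0.84298  q=0.46618  discount=0.99101
step 4 (expiry): payoffs max(K−S,0) = 67.1654 51.6931 29.9200 0.0000 0.0000
step 3: (k=3,j=0): S=45.0717, K−S=60.0883, hold=59.4138 ⇒ V=60.0883 exercise | (k=3,j=1): S=63.4260, K−S=41.7340, hold=41.1696 ⇒ V=41.7340 exercise | (k=3,j=2): S=89.2546, K−S=15.9054, hold=15.8284 ⇒ V=15.9054 exercise | (k=3,j=3): S=125.6013, K−S=0.0000, hold=0.0000 ⇒ V=0.0000 continue  boundary S*=89.2546
step 2: (k=2,j=0): S=53.4669, K−S=51.6931, hold=51.0689 ⇒ V=51.6931 exercise | (k=2,j=1): S=75.2400, K−S=29.9200, hold=29.4264 ⇒ V=29.9200 exercise | (k=2,j=2): S=105.8796, K−S=0.0000, hold=8.4143 ⇒ V=8.4143 continue  boundary S*=75.2400
step 1: (k=1,j=0): S=63.4260, K−S=41.7340, hold=41.1696 ⇒ V=41.7340 exercise | (k=1,j=1): S=89.2546, K−S=15.9054, hold=19.7157 ⇒ V=19.7157 continue  boundary S*=63.4260
step 0: (k=0,j=0): S=75.2400, K−S=29.9200, hold=31.1867 ⇒ V=31.1867 continue  boundary S*=-

price = 31.1867
boundary = - 63.4260 75.2400 89.2546
tree:
31.1867
41.7340 19.7157
51.6931 29.9200 8.4143
60.0883 41.7340 15.9054 0.0000
67.1654 51.6931 29.9200 0.0000 0.0000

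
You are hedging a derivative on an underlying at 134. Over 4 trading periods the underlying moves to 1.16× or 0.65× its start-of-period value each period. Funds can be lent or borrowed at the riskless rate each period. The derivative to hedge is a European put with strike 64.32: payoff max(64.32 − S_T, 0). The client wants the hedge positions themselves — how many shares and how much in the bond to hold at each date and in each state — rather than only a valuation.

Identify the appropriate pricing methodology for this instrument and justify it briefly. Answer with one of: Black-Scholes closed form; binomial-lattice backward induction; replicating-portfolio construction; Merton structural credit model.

framework: replicating-portfolio construction

Key observation: the mandate to exhibit the hedge at every date and state singles out the replicating-portfolio construction on the 4-period tree with factors 1.16 and 0.65 from 134.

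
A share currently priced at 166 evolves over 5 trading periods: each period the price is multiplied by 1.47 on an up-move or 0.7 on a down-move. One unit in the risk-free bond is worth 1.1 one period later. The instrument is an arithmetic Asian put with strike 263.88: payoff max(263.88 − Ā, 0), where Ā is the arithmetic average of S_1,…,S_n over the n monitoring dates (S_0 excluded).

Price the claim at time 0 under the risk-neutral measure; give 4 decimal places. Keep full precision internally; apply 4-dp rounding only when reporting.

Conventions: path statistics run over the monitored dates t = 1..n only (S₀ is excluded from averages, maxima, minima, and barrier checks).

price = 47.5964

With p* = (R−d)/(u−d) = 0.5195, sum probability × payoff across the paths and divide by R^5.
Enumerate all 2^5 = 32 price paths (U = up ×1.47, D = down ×0.7); each path with k up-moves has probability p*^k·(1−p*)^(5−k).
DDDDD: Ā=64.4468, payoff=199.4332, prob=0.025619
UDDDD: Ā=135.3384, payoff=128.5416, prob=0.027696
DUDDD: Ā=109.7744, payoff=154.1056, prob=0.027696
UUDDD: Ā=230.5262, payoff=33.3538, prob=0.029941
DDUDD: Ā=91.8796, payoff=172.0004, prob=0.027696
UDUDD: Ā=192.9471, payoff=70.9329, prob=0.029941
DUUDD: Ā=167.3831, payoff=96.4969, prob=0.029941
UUUDD: Ā=351.5045, payoff=0.0000, prob=0.032369
DDDUD: Ā=79.3532, payoff=184.5268, prob=0.027696
UDDUD: Ā=166.6417, payoff=97.2383, prob=0.029941
DUDUD: Ā=141.0777, payoff=122.8023, prob=0.029941
UUDUD: Ā=296.2633, payoff=0.0000, prob=0.032369
DDUUD: Ā=123.1829, payoff=140.6971, prob=0.029941
UDUUD: Ā=258.6842, payoff=5.1958, prob=0.032369
DUUUD: Ā=233.1202, payoff=30.7598, prob=0.032369
UUUUD: Ā=489.5524, payoff=0.0000, prob=0.034994
DDDDU: Ā=70.5848, payoff=193.2952, prob=0.027696
UDDDU: Ā=148.2280, payoff=115.6520, prob=0.029941
DUDDU: Ā=122.6640, payoff=141.2160, prob=0.029941
UUDDU: Ā=257.5944, payoff=6.2856, prob=0.032369
DDUDU: Ā=104.7692, payoff=159.1108, prob=0.029941
UDUDU: Ā=220.0153, payoff=43.8647, prob=0.032369
DUUDU: Ā=194.4513, payoff=69.4287, prob=0.032369
UUUDU: Ā=408.3478, payoff=0.0000, prob=0.034994
DDDUU: Ā=92.2428, payoff=171.6372, prob=0.029941
UDDUU: Ā=193.7100, payoff=70.1700, prob=0.032369
DUDUU: Ā=168.1460, payoff=95.7340, prob=0.032369
UUDUU: Ā=353.1065, payoff=0.0000, prob=0.034994
DDUUU: Ā=150.2512, payoff=113.6288, prob=0.032369
UDUUU: Ā=315.5274, payoff=0.0000, prob=0.034994
DUUUU: Ā=289.9634, payoff=0.0000, prob=0.034994
UUUUU: Ā=608.9232, payoff=0.0000, prob=0.037831
Price = Σ prob·payoff / R^5 = 76.654521 / 1.610510 = 47.5964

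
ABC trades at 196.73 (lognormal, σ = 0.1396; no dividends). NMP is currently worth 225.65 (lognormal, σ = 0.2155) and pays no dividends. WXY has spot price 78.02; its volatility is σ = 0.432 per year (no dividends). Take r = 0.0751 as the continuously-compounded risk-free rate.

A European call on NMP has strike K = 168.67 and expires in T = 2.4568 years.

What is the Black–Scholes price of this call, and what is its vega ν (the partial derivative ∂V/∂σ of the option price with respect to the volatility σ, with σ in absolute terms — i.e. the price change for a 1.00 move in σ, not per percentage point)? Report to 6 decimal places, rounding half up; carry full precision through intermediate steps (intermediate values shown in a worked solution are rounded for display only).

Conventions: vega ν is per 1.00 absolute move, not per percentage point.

σ√T = 0.2155·√2.4568 = 0.337779
d₁ = (ln(S/K) + (r+σ²/2)T) / (σ√T) = (ln(225.65/168.67) + (0.0751+0.2155²/2)·2.4568) / 0.337779 = (0.291041 + 0.241553) / 0.337779 = 1.576754
d₂ = d₁ − σ√T = 1.576754 − 0.337779 = 1.238976
e^{−rT} = 0.831515
N(d₁) = 0.942574,  N(d₂) = 0.892323
Call price V = S·N(d₁) − K·e^{−rT}·N(d₂) = 212.691811 − 125.149753 = 87.542059
φ(d₁) = (1/√(2π))·e^{−d₁²/2} = 0.115093
ν = S·φ(d₁)·√T = 40.706981

price = 87.542059
ν = 40.706981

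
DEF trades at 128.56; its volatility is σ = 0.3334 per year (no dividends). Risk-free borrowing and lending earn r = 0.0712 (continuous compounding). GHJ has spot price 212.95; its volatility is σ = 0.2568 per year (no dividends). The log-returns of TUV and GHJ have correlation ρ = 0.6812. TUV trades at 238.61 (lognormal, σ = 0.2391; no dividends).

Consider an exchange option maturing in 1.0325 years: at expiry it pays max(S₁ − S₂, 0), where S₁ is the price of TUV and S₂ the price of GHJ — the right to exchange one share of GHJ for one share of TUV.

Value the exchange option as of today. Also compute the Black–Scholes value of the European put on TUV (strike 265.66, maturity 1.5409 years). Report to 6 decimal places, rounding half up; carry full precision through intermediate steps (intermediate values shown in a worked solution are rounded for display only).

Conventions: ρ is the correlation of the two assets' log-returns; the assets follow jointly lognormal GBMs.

σ_eff = √(σ₁² + σ₂² − 2ρσ₁σ₂) = √(0.2391² + 0.2568² − 2·0.6812·0.2391·0.2568) = 0.198652
d₁ = (ln(S₁/S₂) + (q₂ − q₁ + σ_eff²/2)T) / (σ_eff√T) = (ln(238.61/212.95) + (0.0 − 0.0 + 0.019731)·1.0325) / 0.201854 = 0.664567
d₂ = d₁ − σ_eff√T = 0.664567 − 0.201854 = 0.462713
N(d₁) = 0.746836,  N(d₂) = 0.678215
V = S₁·e^{−q₁T}·N(d₁) − S₂·e^{−q₂T}·N(d₂) = 178.202620 − 144.425896 = 33.776723
[vanilla: TUV put K=265.66]
σ√T = 0.2391·√1.5409 = 0.296802
d₁ = (ln(S/K) + (r+σ²/2)T) / (σ√T) = (ln(238.61/265.66) + (0.0712+0.2391²/2)·1.5409) / 0.296802 = (-0.107387 + 0.153758) / 0.296802 = 0.156235
d₂ = d₁ − σ√T = 0.156235 − 0.296802 = -0.140567
e^{−rT} = 0.896092
N(−d₁) = 0.437924,  N(−d₂) = 0.555894
price = K·e^{−rT}·N(−d₂) − S·N(−d₁) = 132.333785 − 104.493003 = 27.840782

exchange price = 33.776723
price(TUV put K=265.66) = 27.840782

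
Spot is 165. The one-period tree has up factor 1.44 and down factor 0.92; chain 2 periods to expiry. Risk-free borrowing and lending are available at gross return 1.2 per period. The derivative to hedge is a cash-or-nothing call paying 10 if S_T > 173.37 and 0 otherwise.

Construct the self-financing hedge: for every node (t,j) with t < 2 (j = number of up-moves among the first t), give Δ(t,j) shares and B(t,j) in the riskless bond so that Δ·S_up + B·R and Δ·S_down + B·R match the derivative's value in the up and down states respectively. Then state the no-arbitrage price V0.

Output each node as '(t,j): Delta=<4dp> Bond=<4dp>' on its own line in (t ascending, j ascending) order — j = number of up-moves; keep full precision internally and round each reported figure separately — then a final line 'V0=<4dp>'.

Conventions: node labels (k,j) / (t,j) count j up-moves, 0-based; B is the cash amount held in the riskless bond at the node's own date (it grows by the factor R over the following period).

(0,0): Delta=0.0448 Bond=-1.9313
(1,0): Delta=0.1267 Bond=-14.7436
(1,1): Delta=0.0000 Bond=8.3333
V0=5.4652

No-arbitrage ⇒ martingale measure with p* = (R−d)/(u−d) = 0.5385.
Terminal payoffs: V(2,0)=0.0000, V(2,1)=10.0000, V(2,2)=10.0000
  t=1,j=0: stock 151.8000 → up 218.5920 (V=10.0000), down 139.6560 (V=0.0000). Price 4.4872; hedge Δ=0.1267, bond B=-14.7436.
  t=1,j=1: stock 237.6000 → up 342.1440 (V=10.0000), down 218.5920 (V=10.0000). Price 8.3333; hedge Δ=0.0000, bond B=8.3333.
  t=0,j=0: stock 165.0000 → up 237.6000 (V=8.3333), down 151.8000 (V=4.4872). Price 5.4652; hedge Δ=0.0448, bond B=-1.9313.
Sanity check at the root: Δ(0,0)·S0 + B(0,0) reproduces V0 = 5.4652.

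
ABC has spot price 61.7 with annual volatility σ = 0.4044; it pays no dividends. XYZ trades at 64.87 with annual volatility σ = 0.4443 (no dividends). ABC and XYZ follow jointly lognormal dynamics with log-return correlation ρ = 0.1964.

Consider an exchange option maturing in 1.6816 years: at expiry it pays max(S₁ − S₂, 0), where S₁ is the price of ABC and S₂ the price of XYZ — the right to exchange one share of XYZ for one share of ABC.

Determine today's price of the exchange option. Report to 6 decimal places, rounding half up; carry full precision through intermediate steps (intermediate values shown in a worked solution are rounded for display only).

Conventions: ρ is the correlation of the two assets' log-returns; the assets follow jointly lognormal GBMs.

σ_eff = √(σ₁² + σ₂² − 2ρσ₁σ₂) = √(0.4044² + 0.4443² − 2·0.1964·0.4044·0.4443) = 0.538856
d₁ = (ln(S₁/S₂) + (q₂ − q₁ + σ_eff²/2)T) / (σ_eff√T) = (ln(61.7/64.87) + (0.0 − 0.0 + 0.145183)·1.6816) / 0.698769 = 0.277685
d₂ = d₁ − σ_eff√T = 0.277685 − 0.698769 = -0.421084
N(d₁) = 0.609373,  N(d₂) = 0.336847
V = S₁·e^{−q₁T}·N(d₁) − S₂·e^{−q₂T}·N(d₂) = 37.598316 − 21.851254 = 15.747062
Key observation: pricing in XYZ-units makes this a unit-strike call on the ratio S₁/S₂ — the risk-free rate cancels and cannot affect the value.

exchange price = 15.747062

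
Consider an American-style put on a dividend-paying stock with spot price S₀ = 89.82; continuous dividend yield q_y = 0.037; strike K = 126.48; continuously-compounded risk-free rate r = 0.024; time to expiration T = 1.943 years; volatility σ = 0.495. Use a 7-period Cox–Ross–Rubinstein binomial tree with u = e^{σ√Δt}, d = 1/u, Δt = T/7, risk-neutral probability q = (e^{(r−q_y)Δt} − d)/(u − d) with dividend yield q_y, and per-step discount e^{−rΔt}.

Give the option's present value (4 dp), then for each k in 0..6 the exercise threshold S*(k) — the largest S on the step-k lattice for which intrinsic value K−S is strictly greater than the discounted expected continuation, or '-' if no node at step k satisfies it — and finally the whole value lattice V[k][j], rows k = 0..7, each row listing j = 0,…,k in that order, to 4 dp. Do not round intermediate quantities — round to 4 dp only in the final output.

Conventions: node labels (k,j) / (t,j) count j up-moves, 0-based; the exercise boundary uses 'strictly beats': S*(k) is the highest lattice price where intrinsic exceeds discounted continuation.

Δt=0.27757  u=1.29796  d=0.77044  q=0.42834  discount=0.99336
step 7 (expiry): payoffs max(K−S,0) = 112.0072 102.0978 85.4036 57.2789 9.8976 0.0000 0.0000 0.0000
step 6: (k=6,j=0): S=18.7851, K−S=107.6949, hold=107.0471 ⇒ V=107.6949 exercise | (k=6,j=1): S=31.6470, K−S=94.8330, hold=94.3166 ⇒ V=94.8330 exercise | (k=6,j=2): S=53.3154, K−S=73.1646, hold=72.8696 ⇒ V=73.1646 exercise | (k=6,j=3): S=89.8200, K−S=36.6600, hold=36.7380 ⇒ V=36.7380 continue | (k=6,j=4): S=151.3189, K−S=0.0000, hold=5.6205 ⇒ V=5.6205 continue | (k=6,j=5): S=254.9256, K−S=0.0000, hold=0.0000 ⇒ V=0.0000 continue | (k=6,j=6): S=429.4707, K−S=0.0000, hold=0.0000 ⇒ V=0.0000 continue  boundary S*=53.3154
step 5: (k=5,j=0): S=24.3822, K−S=102.0978, hold=101.5072 ⇒ V=102.0978 exercise | (k=5,j=1): S=41.0764, K−S=85.4036, hold=84.9835 ⇒ V=85.4036 exercise | (k=5,j=2): S=69.2011, K−S=57.2789, hold=57.1794 ⇒ V=57.2789 exercise | (k=5,j=3): S=116.5824, K−S=9.8976, hold=23.2536 ⇒ V=23.2536 continue | (k=5,j=4): S=196.4053, K−S=0.0000, hold=3.1917 ⇒ V=3.1917 continue | (k=5,j=5): S=330.8823, K−S=0.0000, hold=0.0000 ⇒ V=0.0000 continue  boundary S*=69.2011
step 4: (k=4,j=0): S=31.6470, K−S=94.8330, hold=94.3166 ⇒ V=94.8330 exercise | (k=4,j=1): S=53.3154, K−S=73.1646, hold=72.8696 ⇒ V=73.1646 exercise | (k=4,j=2): S=89.8200, K−S=36.6600, hold=42.4209 ⇒ V=42.4209 continue | (k=4,j=3): S=151.3189, K−S=0.0000, hold=14.5629 ⇒ V=14.5629 continue | (k=4,j=4): S=254.9256, K−S=0.0000, hold=1.8124 ⇒ V=1.8124 continue  boundary S*=53.3154
step 3: (k=3,j=0): S=41.0764, K−S=85.4036, hold=84.9835 ⇒ V=85.4036 exercise | (k=3,j=1): S=69.2011, K−S=57.2789, hold=59.5975 ⇒ V=59.5975 continue | (k=3,j=2): S=116.5824, K−S=9.8976, hold=30.2858 ⇒ V=30.2858 continue | (k=3,j=3): S=196.4053, K−S=0.0000, hold=9.0409 ⇒ V=9.0409 continue  boundary S*=41.0764
step 2: (k=2,j=0): S=53.3154, K−S=73.1646, hold=73.8561 ⇒ V=73.8561 continue | (k=2,j=1): S=89.8200, K−S=36.6600, hold=46.7297 ⇒ V=46.7297 continue | (k=2,j=2): S=151.3189, K−S=0.0000, hold=21.0451 ⇒ V=21.0451 continue  boundary S*=-
step 1: (k=1,j=0): S=69.2011, K−S=57.2789, hold=61.8235 ⇒ V=61.8235 continue | (k=1,j=1): S=116.5824, K−S=9.8976, hold=35.4907 ⇒ V=35.4907 continue  boundary S*=-
step 0: (k=0,j=0): S=89.8200, K−S=36.6600, hold=50.2085 ⇒ V=50.2085 continue  boundary S*=-

price = 50.2085
boundary = - - - 41.0764 53.3154 69.2011 53.3154
tree:
50.2085
61.8235 35.4907
73.8561 46.7297 21.0451
85.4036 59.5975 30.2858 9.0409
94.8330 73.1646 42.4209 14.5629 1.8124
102.0978 85.4036 57.2789 23.2536 3.1917 0.0000
107.6949 94.8330 73.1646 36.7380 5.6205 0.0000 0.0000
112.0072 102.0978 85.4036 57.2789 9.8976 0.0000 0.0000 0.0000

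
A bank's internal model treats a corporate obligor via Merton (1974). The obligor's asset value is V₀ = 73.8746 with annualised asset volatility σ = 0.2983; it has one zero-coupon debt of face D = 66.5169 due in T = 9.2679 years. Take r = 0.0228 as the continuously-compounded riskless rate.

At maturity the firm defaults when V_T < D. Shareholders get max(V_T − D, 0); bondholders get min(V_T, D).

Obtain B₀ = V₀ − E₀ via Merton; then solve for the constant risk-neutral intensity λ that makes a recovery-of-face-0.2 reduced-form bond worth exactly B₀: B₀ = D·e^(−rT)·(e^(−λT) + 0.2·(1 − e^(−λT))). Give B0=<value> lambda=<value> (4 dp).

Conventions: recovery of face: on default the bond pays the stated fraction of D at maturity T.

Work the structural quantities from V₀ = 73.8746 against face 66.5169:
d₁ = [ln(V₀/D) + (r + σ²/2)T] / (σ√T)
   = [ln(73.8746/66.5169) + (0.0228 + 0.5·0.2983²)·9.2679] / (0.2983·√9.2679)
   = [0.104913 + 0.623650] / 0.908121 = 0.802275
d₂ = d₁ − σ√T = 0.802275 − 0.908121 = -0.105846
N(d₁) = 0.788803,  N(d₂) = 0.457852,  e^(−rT) = 0.809525
E₀ = V₀·N(d₁) − D·e^(−rT)·N(d₂)
   = 73.8746·0.788803 − 66.5169·0.809525·0.457852 = 33.618517
B₀ = V₀ − E₀ = 73.8746 − 33.618517 = 40.256083
e^(−λT) = (B₀·e^(rT)/D − 0.2)/(1 − 0.2) = (40.2561·1.235293/66.5169 − 0.2)/0.8 = 0.68450076
λ = −ln(0.68450076)/9.2679 = 0.040901

B0=40.2561 lambda=0.0409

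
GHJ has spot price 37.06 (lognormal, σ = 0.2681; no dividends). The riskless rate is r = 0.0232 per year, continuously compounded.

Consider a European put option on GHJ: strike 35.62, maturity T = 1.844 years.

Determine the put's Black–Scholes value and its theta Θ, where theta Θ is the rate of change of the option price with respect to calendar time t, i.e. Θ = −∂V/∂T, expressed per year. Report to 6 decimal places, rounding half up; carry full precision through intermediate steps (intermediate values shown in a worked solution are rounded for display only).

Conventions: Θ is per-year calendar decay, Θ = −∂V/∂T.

σ√T = 0.2681·√1.844 = 0.364064
d₁ = (ln(S/K) + (r+σ²/2)T) / (σ√T) = (ln(37.06/35.62) + (0.0232+0.2681²/2)·1.844) / 0.364064 = (0.039631 + 0.109052) / 0.364064 = 0.408398
d₂ = d₁ − σ√T = 0.408398 − 0.364064 = 0.044335
e^{−rT} = 0.958121
N(−d₁) = 0.341491,  N(−d₂) = 0.482319
Put price V = K·e^{−rT}·N(−d₂) − S·N(−d₁) = 16.460716 − 12.655645 = 3.805070
φ(d₁) = (1/√(2π))·e^{−d₁²/2} = 0.367022
Θ = −S·φ(d₁)·σ/(2√T) + r·K·e^{−rT}·N(−d₂) = −1.342716 + 0.381889 = -0.960827

price = 3.805070
Θ = -0.960827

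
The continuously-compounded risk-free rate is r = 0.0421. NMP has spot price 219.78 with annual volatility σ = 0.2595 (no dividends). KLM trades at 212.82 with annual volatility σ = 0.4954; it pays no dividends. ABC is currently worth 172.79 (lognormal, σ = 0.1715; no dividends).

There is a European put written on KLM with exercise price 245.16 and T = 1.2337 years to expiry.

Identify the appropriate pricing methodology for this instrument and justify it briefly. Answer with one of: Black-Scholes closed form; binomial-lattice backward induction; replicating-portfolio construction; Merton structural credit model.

framework: Black-Scholes closed form

Key observation: with KLM following a GBM at constant σ and r, the European put struck at 245.16 prices in closed form — nothing here needs a stepwise model or a balance sheet.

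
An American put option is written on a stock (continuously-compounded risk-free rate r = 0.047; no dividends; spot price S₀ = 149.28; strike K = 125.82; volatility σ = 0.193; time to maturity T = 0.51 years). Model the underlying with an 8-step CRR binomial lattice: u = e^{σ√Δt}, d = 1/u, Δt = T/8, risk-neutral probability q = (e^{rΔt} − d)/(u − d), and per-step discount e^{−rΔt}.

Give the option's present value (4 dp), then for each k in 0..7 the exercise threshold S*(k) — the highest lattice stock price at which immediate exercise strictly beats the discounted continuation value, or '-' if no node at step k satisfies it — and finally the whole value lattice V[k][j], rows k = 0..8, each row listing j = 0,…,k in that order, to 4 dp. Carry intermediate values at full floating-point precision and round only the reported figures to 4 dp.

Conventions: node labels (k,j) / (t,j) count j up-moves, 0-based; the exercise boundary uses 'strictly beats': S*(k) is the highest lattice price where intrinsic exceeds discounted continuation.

Δt=0.06375  u=1.04994  d=0.95244  q=0.51860  discount=0.99701
step 8 (expiry): payoffs max(K−S,0) = 24.7329 14.3848 2.9775 0.0000 0.0000 0.0000 0.0000 0.0000 0.0000
step 7: (k=7,j=0): S=106.1351, K−S=19.6849, hold=19.3085 ⇒ V=19.6849 exercise | (k=7,j=1): S=116.9999, K−S=8.8201, hold=8.4437 ⇒ V=8.8201 exercise | (k=7,j=2): S=128.9769, K−S=0.0000, hold=1.4291 ⇒ V=1.4291 continue | (k=7,j=3): S=142.1800, K−S=0.0000, hold=0.0000 ⇒ V=0.0000 continue | (k=7,j=4): S=156.7346, K−S=0.0000, hold=0.0000 ⇒ V=0.0000 continue | (k=7,j=5): S=172.7791, K−S=0.0000, hold=0.0000 ⇒ V=0.0000 continue | (k=7,j=6): S=190.4661, K−S=0.0000, hold=0.0000 ⇒ V=0.0000 continue | (k=7,j=7): S=209.9637, K−S=0.0000, hold=0.0000 ⇒ V=0.0000 continue  boundary S*=116.9999
step 6: (k=6,j=0): S=111.4352, K−S=14.3848, hold=14.0084 ⇒ V=14.3848 exercise | (k=6,j=1): S=122.8425, K−S=2.9775, hold=4.9722 ⇒ V=4.9722 continue | (k=6,j=2): S=135.4176, K−S=0.0000, hold=0.6859 ⇒ V=0.6859 continue | (k=6,j=3): S=149.2800, K−S=0.0000, hold=0.0000 ⇒ V=0.0000 continue | (k=6,j=4): S=164.5614, K−S=0.0000, hold=0.0000 ⇒ V=0.0000 continue | (k=6,j=5): S=181.4072, K−S=0.0000, hold=0.0000 ⇒ V=0.0000 continue | (k=6,j=6): S=199.9774, K−S=0.0000, hold=0.0000 ⇒ V=0.0000 continue  boundary S*=111.4352
step 5: (k=5,j=0): S=116.9999, K−S=8.8201, hold=9.4750 ⇒ V=9.4750 continue | (k=5,j=1): S=128.9769, K−S=0.0000, hold=2.7411 ⇒ V=2.7411 continue | (k=5,j=2): S=142.1800, K−S=0.0000, hold=0.3292 ⇒ V=0.3292 continue | (k=5,j=3): S=156.7346, K−S=0.0000, hold=0.0000 ⇒ V=0.0000 continue | (k=5,j=4): S=172.7791, K−S=0.0000, hold=0.0000 ⇒ V=0.0000 continue | (k=5,j=5): S=190.4661, K−S=0.0000, hold=0.0000 ⇒ V=0.0000 continue  boundary S*=-
step 4: (k=4,j=0): S=122.8425, K−S=2.9775, hold=5.9649 ⇒ V=5.9649 continue | (k=4,j=1): S=135.4176, K−S=0.0000, hold=1.4858 ⇒ V=1.4858 continue | (k=4,j=2): S=149.2800, K−S=0.0000, hold=0.1580 ⇒ V=0.1580 continue | (k=4,j=3): S=164.5614, K−S=0.0000, hold=0.0000 ⇒ V=0.0000 continue | (k=4,j=4): S=181.4072, K−S=0.0000, hold=0.0000 ⇒ V=0.0000 continue  boundary S*=-
step 3: (k=3,j=0): S=128.9769, K−S=0.0000, hold=3.6312 ⇒ V=3.6312 continue | (k=3,j=1): S=142.1800, K−S=0.0000, hold=0.7948 ⇒ V=0.7948 continue | (k=3,j=2): S=156.7346, K−S=0.0000, hold=0.0758 ⇒ V=0.0758 continue | (k=3,j=3): S=172.7791, K−S=0.0000, hold=0.0000 ⇒ V=0.0000 continue  boundary S*=-
step 2: (k=2,j=0): S=135.4176, K−S=0.0000, hold=2.1538 ⇒ V=2.1538 continue | (k=2,j=1): S=149.2800, K−S=0.0000, hold=0.4207 ⇒ V=0.4207 continue | (k=2,j=2): S=164.5614, K−S=0.0000, hold=0.0364 ⇒ V=0.0364 continue  boundary S*=-
step 1: (k=1,j=0): S=142.1800, K−S=0.0000, hold=1.2513 ⇒ V=1.2513 continue | (k=1,j=1): S=156.7346, K−S=0.0000, hold=0.2207 ⇒ V=0.2207 continue  boundary S*=-
step 0: (k=0,j=0): S=149.2800, K−S=0.0000, hold=0.7147 ⇒ V=0.7147 continue  boundary S*=-

price = 0.7147
boundary = - - - - - - 111.4352 116.9999
tree:
0.7147
1.2513 0.2207
2.1538 0.4207 0.0364
3.6312 0.7948 0.0758 0.0000
5.9649 1.4858 0.1580 0.0000 0.0000
9.4750 2.7411 0.3292 0.0000 0.0000 0.0000
14.3848 4.9722 0.6859 0.0000 0.0000 0.0000 0.0000
19.6849 8.8201 1.4291 0.0000 0.0000 0.0000 0.0000 0.0000
24.7329 14.3848 2.9775 0.0000 0.0000 0.0000 0.0000 0.0000 0.0000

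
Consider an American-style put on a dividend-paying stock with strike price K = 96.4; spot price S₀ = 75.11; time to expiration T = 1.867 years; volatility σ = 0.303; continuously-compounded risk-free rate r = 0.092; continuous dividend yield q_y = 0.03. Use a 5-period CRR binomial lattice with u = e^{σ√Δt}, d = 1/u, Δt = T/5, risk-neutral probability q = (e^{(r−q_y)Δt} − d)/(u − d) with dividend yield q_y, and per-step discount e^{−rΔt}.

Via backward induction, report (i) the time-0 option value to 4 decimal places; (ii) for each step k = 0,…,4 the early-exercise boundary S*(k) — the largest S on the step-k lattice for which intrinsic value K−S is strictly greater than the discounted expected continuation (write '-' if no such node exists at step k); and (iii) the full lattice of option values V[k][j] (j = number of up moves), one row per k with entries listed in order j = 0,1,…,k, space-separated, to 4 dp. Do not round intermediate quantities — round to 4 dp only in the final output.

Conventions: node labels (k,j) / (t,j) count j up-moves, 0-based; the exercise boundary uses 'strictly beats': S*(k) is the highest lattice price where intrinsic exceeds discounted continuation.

price = 22.3731
boundary = - 62.4147 51.8652 62.4147 75.1100
tree:
22.3731
33.9853 13.0260
44.5348 21.5328 5.9512
53.3012 33.9853 11.3431 1.3110
60.5858 44.5348 21.2900 2.8075 0.0000
66.6392 53.3012 33.9853 6.0125 0.0000 0.0000

Δt=0.37340  u=1.20340  d=0.83098  q=0.51673  discount=0.96623
step 5 (expiry): payoffs max(K−S,0) = 66.6392 53.3012 33.9853 6.0125 0.0000 0.0000
step 4: (k=4,j=0): S=35.8142, K−S=60.5858, hold=57.7294 ⇒ V=60.5858 exercise | (k=4,j=1): S=51.8652, K−S=44.5348, hold=41.8572 ⇒ V=44.5348 exercise | (k=4,j=2): S=75.1100, K−S=21.2900, hold=18.8713 ⇒ V=21.2900 exercise | (k=4,j=3): S=108.7725, K−S=0.0000, hold=2.8075 ⇒ V=2.8075 continue | (k=4,j=4): S=157.5218, K−S=0.0000, hold=0.0000 ⇒ V=0.0000 continue  boundary S*=75.1100
step 3: (k=3,j=0): S=43.0988, K−S=53.3012, hold=50.5259 ⇒ V=53.3012 exercise | (k=3,j=1): S=62.4147, K−S=33.9853, hold=31.4252 ⇒ V=33.9853 exercise | (k=3,j=2): S=90.3875, K−S=6.0125, hold=11.3431 ⇒ V=11.3431 continue | (k=3,j=3): S=130.8971, K−S=0.0000, hold=1.3110 ⇒ V=1.3110 continue  boundary S*=62.4147
step 2: (k=2,j=0): S=51.8652, K−S=44.5348, hold=41.8572 ⇒ V=44.5348 exercise | (k=2,j=1): S=75.1100, K−S=21.2900, hold=21.5328 ⇒ V=21.5328 continue | (k=2,j=2): S=108.7725, K−S=0.0000, hold=5.9512 ⇒ V=5.9512 continue  boundary S*=51.8652
step 1: (k=1,j=0): S=62.4147, K−S=33.9853, hold=31.5464 ⇒ V=33.9853 exercise | (k=1,j=1): S=90.3875, K−S=6.0125, hold=13.0260 ⇒ V=13.0260 continue  boundary S*=62.4147
step 0: (k=0,j=0): S=75.1100, K−S=21.2900, hold=22.3731 ⇒ V=22.3731 continue  boundary S*=-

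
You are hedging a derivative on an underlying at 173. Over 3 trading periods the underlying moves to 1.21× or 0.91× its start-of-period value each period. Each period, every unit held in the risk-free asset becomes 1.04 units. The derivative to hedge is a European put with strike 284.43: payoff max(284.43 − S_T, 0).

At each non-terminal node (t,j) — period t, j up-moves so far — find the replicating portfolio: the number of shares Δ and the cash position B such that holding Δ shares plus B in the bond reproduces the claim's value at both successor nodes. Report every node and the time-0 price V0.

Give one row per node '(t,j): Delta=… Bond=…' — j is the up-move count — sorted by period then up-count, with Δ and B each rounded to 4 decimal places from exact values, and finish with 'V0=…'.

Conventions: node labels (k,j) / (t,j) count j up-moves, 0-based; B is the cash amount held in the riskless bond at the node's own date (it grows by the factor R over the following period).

(0,0): Delta=-0.9262 Bond=241.6918
(1,0): Delta=-1.0000 Bond=262.9715
(1,1): Delta=-0.8537 Bond=236.1746
(2,0): Delta=-1.0000 Bond=273.4904
(2,1): Delta=-1.0000 Bond=273.4904
(2,2): Delta=-0.7098 Bond=209.1777
V0=81.4523

Under the risk-neutral measure, an up-move has probability p* = (R−d)/(u−d) = 0.4333 and values discount at R = 1.04.
Payoffs at expiry: V(3,0)=154.0622, V(3,1)=111.0838, V(3,2)=53.9367, V(3,3)=0.0000
(2,0): S=143.2613. Δ = (V_up−V_dn)/(S_up−S_dn) = (111.0838−154.0622)/(173.3462−130.3678) = -1.0000. V = [p*·111.0838 + (1−p*)·154.0622]/1.04 = 130.2291. B = V − Δ·S = 273.4904.
(2,1): S=190.4903. Δ = (V_up−V_dn)/(S_up−S_dn) = (53.9367−111.0838)/(230.4933−173.3462) = -1.0000. V = [p*·53.9367 + (1−p*)·111.0838]/1.04 = 83.0001. B = V − Δ·S = 273.4904.
(2,2): S=253.2893. Δ = (V_up−V_dn)/(S_up−S_dn) = (0.0000−53.9367)/(306.4801−230.4933) = -0.7098. V = [p*·0.0000 + (1−p*)·53.9367]/1.04 = 29.3886. B = V − Δ·S = 209.1777.
(1,0): S=157.4300. Δ = (V_up−V_dn)/(S_up−S_dn) = (83.0001−130.2291)/(190.4903−143.2613) = -1.0000. V = [p*·83.0001 + (1−p*)·130.2291]/1.04 = 105.5415. B = V − Δ·S = 262.9715.
(1,1): S=209.3300. Δ = (V_up−V_dn)/(S_up−S_dn) = (29.3886−83.0001)/(253.2893−190.4903) = -0.8537. V = [p*·29.3886 + (1−p*)·83.0001]/1.04 = 57.4697. B = V − Δ·S = 236.1746.
(0,0): S=173.0000. Δ = (V_up−V_dn)/(S_up−S_dn) = (57.4697−105.5415)/(209.3300−157.4300) = -0.9262. V = [p*·57.4697 + (1−p*)·105.5415]/1.04 = 81.4523. B = V − Δ·S = 241.6918.
Verification: the root portfolio costs Δ(0,0)·S0 + B(0,0) = 81.4523, matching V0.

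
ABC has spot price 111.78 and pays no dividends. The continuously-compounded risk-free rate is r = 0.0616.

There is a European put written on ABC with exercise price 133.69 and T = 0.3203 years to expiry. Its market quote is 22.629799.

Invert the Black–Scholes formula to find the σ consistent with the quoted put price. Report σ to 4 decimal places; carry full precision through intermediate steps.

sigma = 0.3738

At σ = 0.3738 the Black–Scholes value reproduces the quote:
σ√T = 0.3738·√0.3203 = 0.211552
d₁ = (ln(S/K) + (r+σ²/2)T) / (σ√T) = (ln(111.78/133.69) + (0.0616+0.3738²/2)·0.3203) / 0.211552 = (-0.178991 + 0.042108) / 0.211552 = -0.647043
d₂ = d₁ − σ√T = -0.647043 − 0.211552 = -0.858595
e^{−rT} = 0.980463
N(−d₁) = 0.741198,  N(−d₂) = 0.804718
V = K·e^{−rT}·N(−d₂) − S·N(−d₁) = 105.480892 − 82.851093 = 22.629799 (the observed quote) — the price is monotone increasing in volatility, hence this σ is the only solution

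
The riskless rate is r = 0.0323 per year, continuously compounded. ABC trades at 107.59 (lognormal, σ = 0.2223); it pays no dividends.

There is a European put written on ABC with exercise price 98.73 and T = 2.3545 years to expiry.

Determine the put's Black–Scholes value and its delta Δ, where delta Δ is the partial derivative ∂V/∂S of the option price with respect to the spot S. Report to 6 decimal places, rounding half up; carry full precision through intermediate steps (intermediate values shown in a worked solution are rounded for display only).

price = 6.909578
Δ = -0.259319

σ√T = 0.2223·√2.3545 = 0.341106
d₁ = (ln(S/K) + (r+σ²/2)T) / (σ√T) = (ln(107.59/98.73) + (0.0323+0.2223²/2)·2.3545) / 0.341106 = (0.085939 + 0.134227) / 0.341106 = 0.645447
d₂ = d₁ − σ√T = 0.645447 − 0.341106 = 0.304342
e^{−rT} = 0.926770
N(−d₁) = 0.259319,  N(−d₂) = 0.380434
Put price V = K·e^{−rT}·N(−d₂) − S·N(−d₁) = 34.809670 − 27.900093 = 6.909578
Δ = −N(−d₁) = -0.259319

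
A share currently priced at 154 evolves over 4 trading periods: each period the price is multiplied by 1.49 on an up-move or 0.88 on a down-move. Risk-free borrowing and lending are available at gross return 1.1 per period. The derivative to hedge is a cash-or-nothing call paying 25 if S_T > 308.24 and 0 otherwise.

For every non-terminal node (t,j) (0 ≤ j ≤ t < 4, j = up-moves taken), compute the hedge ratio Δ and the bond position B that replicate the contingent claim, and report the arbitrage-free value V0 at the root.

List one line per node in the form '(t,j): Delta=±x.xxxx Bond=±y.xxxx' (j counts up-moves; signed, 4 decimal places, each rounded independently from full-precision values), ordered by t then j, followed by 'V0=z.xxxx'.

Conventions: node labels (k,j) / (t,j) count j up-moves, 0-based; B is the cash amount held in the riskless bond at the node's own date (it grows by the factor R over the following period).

Arbitrage-free pricing uses the up-move probability p* = (R−d)/(u−d) = 0.3607, discounting each step at R = 1.1.
Expiry values: V(4,0)=0.0000, V(4,1)=0.0000, V(4,2)=0.0000, V(4,3)=25.0000, V(4,4)=25.0000
Node (3,0) S=104.9467: V=(p*·0.0000+(1−p*)·0.0000)/1.1=0.0000; Δ=(0.0000−0.0000)/(156.3706−92.3531)=0.0000; B=V−Δ·S=0.0000
Node (3,1) S=177.6938: V=(p*·0.0000+(1−p*)·0.0000)/1.1=0.0000; Δ=(0.0000−0.0000)/(264.7638−156.3706)=0.0000; B=V−Δ·S=0.0000
Node (3,2) S=300.8680: V=(p*·25.0000+(1−p*)·0.0000)/1.1=8.1967; Δ=(25.0000−0.0000)/(448.2932−264.7638)=0.1362; B=V−Δ·S=-32.7869
Node (3,3) S=509.4241: V=(p*·25.0000+(1−p*)·25.0000)/1.1=22.7273; Δ=(25.0000−25.0000)/(759.0420−448.2932)=0.0000; B=V−Δ·S=22.7273
Node (2,0) S=119.2576: V=(p*·0.0000+(1−p*)·0.0000)/1.1=0.0000; Δ=(0.0000−0.0000)/(177.6938−104.9467)=0.0000; B=V−Δ·S=0.0000
Node (2,1) S=201.9248: V=(p*·8.1967+(1−p*)·0.0000)/1.1=2.6874; Δ=(8.1967−0.0000)/(300.8680−177.6938)=0.0665; B=V−Δ·S=-10.7498
Node (2,2) S=341.8954: V=(p*·22.7273+(1−p*)·8.1967)/1.1=12.2157; Δ=(22.7273−8.1967)/(509.4241−300.8680)=0.0697; B=V−Δ·S=-11.6049
Node (1,0) S=135.5200: V=(p*·2.6874+(1−p*)·0.0000)/1.1=0.8811; Δ=(2.6874−0.0000)/(201.9248−119.2576)=0.0325; B=V−Δ·S=-3.5245
Node (1,1) S=229.4600: V=(p*·12.2157+(1−p*)·2.6874)/1.1=5.5671; Δ=(12.2157−2.6874)/(341.8954−201.9248)=0.0681; B=V−Δ·S=-10.0529
Node (0,0) S=154.0000: V=(p*·5.5671+(1−p*)·0.8811)/1.1=2.3374; Δ=(5.5671−0.8811)/(229.4600−135.5200)=0.0499; B=V−Δ·S=-5.3446
Check: Δ(0,0)·S0 + B(0,0) = 2.3374 = V0.

(0,0): Delta=0.0499 Bond=-5.3446
(1,0): Delta=0.0325 Bond=-3.5245
(1,1): Delta=0.0681 Bond=-10.0529
(2,0): Delta=0.0000 Bond=0.0000
(2,1): Delta=0.0665 Bond=-10.7498
(2,2): Delta=0.0697 Bond=-11.6049
(3,0): Delta=0.0000 Bond=0.0000
(3,1): Delta=0.0000 Bond=0.0000
(3,2): Delta=0.1362 Bond=-32.7869
(3,3): Delta=0.0000 Bond=22.7273
V0=2.3374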